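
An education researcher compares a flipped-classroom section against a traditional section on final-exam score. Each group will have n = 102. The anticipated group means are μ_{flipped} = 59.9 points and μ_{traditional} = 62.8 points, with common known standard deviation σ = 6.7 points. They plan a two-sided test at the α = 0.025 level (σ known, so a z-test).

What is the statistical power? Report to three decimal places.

Standardized effect: d = |μ_{flipped} − μ_{traditional}| / σ = |59.9 − 62.8| / 6.7 = 0.4328
Noncentrality parameter: δ = d·√(n/2) = 0.4328 × √(102/2) = 3.0911
Two-sided α = 0.025 → critical value z_{0.0125} = 2.241.
Power = Φ(δ − 2.241) + Φ(−δ − 2.241) = Φ(0.850) + Φ(-5.332) = 0.8022 + 0.0000 = 0.8022.

Power ≈ 0.802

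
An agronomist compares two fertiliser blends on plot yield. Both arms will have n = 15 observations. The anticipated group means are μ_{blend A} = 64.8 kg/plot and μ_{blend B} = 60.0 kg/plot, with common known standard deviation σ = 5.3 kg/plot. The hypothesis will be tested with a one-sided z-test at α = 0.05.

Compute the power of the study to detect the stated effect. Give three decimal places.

Standardized effect: d = |μ_{blend A} − μ_{blend B}| / σ = |64.8 − 60.0| / 5.3 = 0.9057
Noncentrality parameter: δ = d·√(n/2) = 0.9057 × √(15/2) = 2.4803
One-sided α = 0.05 → critical value z_{0.05} = 1.645.
Power = Φ(δ − 1.645) = Φ(0.835) = 0.7983.

Power ≈ 0.798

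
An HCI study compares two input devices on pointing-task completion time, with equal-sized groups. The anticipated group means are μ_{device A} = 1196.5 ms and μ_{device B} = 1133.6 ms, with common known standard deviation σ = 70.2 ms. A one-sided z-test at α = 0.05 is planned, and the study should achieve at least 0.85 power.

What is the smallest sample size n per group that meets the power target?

Standardized effect: d = |μ_{device A} − μ_{device B}| / σ = |1196.5 − 1133.6| / 70.2 = 0.8960
Set Φ(δ − 1.645) = 0.85; then δ − 1.645 = Φ⁻¹(0.85) = 1.036, giving δ = 2.681.
δ = d·√(n/2) ⇒ n = 2(δ/d)² = 2 × (2.681 / 0.8960)² = 17.91.
Round up to the next whole unit.

n = 18 per group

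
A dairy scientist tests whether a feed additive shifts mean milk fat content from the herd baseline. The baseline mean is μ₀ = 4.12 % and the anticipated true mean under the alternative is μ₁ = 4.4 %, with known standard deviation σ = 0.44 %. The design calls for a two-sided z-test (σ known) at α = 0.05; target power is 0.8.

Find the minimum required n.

n = 20

Standardized effect: d = |μ₁ − μ₀| / σ = |4.4 − 4.12| / 0.44 = 0.6364
For power 0.8 need Φ(δ − z_{0.025}) = 0.8, so δ = z_{0.025} + z_{0.20} = 1.960 + 0.842 = 2.802.
(For δ > 0 the lower-tail rejection region contributes negligibly to power, so the one-term inversion is standard.)
δ = d·√n ⇒ n = (δ/d)² = (2.802 / 0.6364)² = 19.38.
Round up to the next whole unit.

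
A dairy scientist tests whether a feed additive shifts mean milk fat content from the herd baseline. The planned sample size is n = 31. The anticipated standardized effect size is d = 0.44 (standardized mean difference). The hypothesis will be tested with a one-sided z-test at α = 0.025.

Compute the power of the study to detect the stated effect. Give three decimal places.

Noncentrality parameter: δ = d·√n = 0.44 × √31 = 2.4498
Critical value for a one-sided test at α = 0.025: z_α = 1.960.
Power = P(Z > 1.960 − δ) = Φ(0.490) = 0.6879.

Power ≈ 0.688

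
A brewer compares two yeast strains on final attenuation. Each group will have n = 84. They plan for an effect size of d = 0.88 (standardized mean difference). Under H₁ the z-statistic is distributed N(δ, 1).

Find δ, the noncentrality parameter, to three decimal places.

The noncentrality parameter scales effect size by the design's sample-size factor: δ = d·√(n/2) = 0.88 × √(84/2) = 5.7031

δ ≈ 5.703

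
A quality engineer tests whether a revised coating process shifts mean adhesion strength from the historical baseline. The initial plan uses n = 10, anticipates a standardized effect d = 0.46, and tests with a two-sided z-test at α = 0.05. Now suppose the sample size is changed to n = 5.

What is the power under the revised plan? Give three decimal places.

Power ≈ 0.177

With n = 5: δ = d·√n = 0.46 × √5 = 1.0286. Critical value z_{0.025} = 1.960.
Revised power = Φ(δ − 1.960) + Φ(−δ − 1.960) = Φ(-0.931) + Φ(-2.989) = 0.1758 + 0.0014 = 0.1772.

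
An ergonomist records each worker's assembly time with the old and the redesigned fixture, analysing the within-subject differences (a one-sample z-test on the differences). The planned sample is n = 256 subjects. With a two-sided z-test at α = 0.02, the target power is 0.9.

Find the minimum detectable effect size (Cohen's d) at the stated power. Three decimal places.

d ≈ 0.225

Required noncentrality: δ = z_{0.01} + z_{0.10} = 2.326 + 1.282 = 3.608.
(Lower-tail contribution to power is negligible for δ > 0.)
δ = d·√n ⇒ d = δ/√n = 3.608/√256 = 0.2255.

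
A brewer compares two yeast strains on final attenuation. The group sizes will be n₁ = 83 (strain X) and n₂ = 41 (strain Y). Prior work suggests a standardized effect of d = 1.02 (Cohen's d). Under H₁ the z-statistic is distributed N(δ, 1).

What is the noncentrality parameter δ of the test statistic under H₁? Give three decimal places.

The noncentrality parameter scales effect size by the design's sample-size factor: δ = d / √(1/n₁ + 1/n₂) = 1.02 / √(1/83 + 1/41) = 5.3434

δ ≈ 5.343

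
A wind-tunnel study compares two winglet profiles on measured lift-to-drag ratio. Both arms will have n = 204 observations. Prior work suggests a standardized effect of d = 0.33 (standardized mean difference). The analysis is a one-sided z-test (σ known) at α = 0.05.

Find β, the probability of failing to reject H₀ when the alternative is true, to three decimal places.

β ≈ 0.046

Noncentrality parameter: δ = d·√(n/2) = 0.33 × √(204/2) = 3.3328
One-sided α = 0.05 → critical value z_{0.05} = 1.645.
Power = Φ(δ − 1.645) = Φ(1.688) = 0.9543.
Type II error: β = 1 − power = 1 − 0.9543 = 0.0457.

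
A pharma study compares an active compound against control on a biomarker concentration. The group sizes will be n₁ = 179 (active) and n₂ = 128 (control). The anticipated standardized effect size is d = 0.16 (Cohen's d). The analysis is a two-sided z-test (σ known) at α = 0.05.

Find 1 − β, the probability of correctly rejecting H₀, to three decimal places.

Power ≈ 0.282

Noncentrality parameter: λ = d / √(1/n₁ + 1/n₂) = 0.16 / √(1/179 + 1/128) = 1.3822
Critical value for a two-sided test at α = 0.05: z_{α/2} = 1.960.
Power = Φ(λ − 1.960) + Φ(−λ − 1.960) = Φ(-0.578) + Φ(-3.342) = 0.2817 + 0.0004 = 0.2821.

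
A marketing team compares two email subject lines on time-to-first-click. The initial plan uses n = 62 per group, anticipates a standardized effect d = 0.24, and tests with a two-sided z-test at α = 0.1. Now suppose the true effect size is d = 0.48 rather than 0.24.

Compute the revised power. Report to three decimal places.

With d = 0.48: δ = d·√(n/2) = 0.48 × √(62/2) = 2.6725. Critical value z_{0.05} = 1.645.
Revised power = Φ(δ − 1.645) + Φ(−δ − 1.645) = Φ(1.028) + Φ(-4.317) = 0.8479 + 0.0000 = 0.8480.

Power ≈ 0.848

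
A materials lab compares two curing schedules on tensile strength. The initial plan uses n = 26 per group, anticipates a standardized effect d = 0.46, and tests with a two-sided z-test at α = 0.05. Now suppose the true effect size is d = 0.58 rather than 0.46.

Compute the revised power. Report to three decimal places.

Power ≈ 0.552

With d = 0.58: δ = d·√(n/2) = 0.58 × √(26/2) = 2.0912. Critical value z_{0.025} = 1.960.
Revised power = Φ(δ − 1.960) + Φ(−δ − 1.960) = Φ(0.131) + Φ(-4.051) = 0.5522 + 0.0000 = 0.5522.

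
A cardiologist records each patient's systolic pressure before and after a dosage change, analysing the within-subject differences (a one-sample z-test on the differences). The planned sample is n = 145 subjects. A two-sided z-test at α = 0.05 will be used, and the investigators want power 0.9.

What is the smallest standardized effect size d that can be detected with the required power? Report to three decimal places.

d ≈ 0.269

Need Φ(δ − 1.960) = 0.9, so δ = 1.960 + 1.282 = 3.242.
(Lower-tail contribution to power is negligible for δ > 0.)
δ = d·√n ⇒ d = δ/√n = 3.242/√145 = 0.2692.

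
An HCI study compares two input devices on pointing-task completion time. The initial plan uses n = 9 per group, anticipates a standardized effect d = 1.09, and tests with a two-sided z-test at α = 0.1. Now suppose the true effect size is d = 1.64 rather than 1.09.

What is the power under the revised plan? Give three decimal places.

With d = 1.64: δ = d·√(n/2) = 1.64 × √(9/2) = 3.4790. Critical value z_{0.05} = 1.645.
Revised power = Φ(δ − 1.645) + Φ(−δ − 1.645) = Φ(1.834) + Φ(-5.124) = 0.9667 + 0.0000 = 0.9667.

Power ≈ 0.967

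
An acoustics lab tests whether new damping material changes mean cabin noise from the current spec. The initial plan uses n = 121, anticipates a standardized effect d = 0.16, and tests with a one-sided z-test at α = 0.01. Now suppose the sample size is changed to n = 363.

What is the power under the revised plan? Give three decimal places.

With n = 363: δ = d·√n = 0.16 × √363 = 3.0484. Critical value z_{0.01} = 2.326.
Revised power = P(Z > 2.326 − δ) = Φ(0.722) = 0.7649.

Power ≈ 0.765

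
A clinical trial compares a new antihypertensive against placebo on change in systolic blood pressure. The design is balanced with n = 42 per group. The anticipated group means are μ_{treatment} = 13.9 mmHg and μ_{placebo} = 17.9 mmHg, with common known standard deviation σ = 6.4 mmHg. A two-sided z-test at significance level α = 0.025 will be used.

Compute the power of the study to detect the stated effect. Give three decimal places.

Power ≈ 0.733

Standardized effect: d = |μ_{treatment} − μ_{placebo}| / σ = |13.9 − 17.9| / 6.4 = 0.6250
Noncentrality parameter: δ = d·√(n/2) = 0.6250 × √(42/2) = 2.8641
Critical value for a two-sided test at α = 0.025: z_{α/2} = 2.241.
Power = Φ(δ − 2.241) + Φ(−δ − 2.241) = Φ(0.623) + Φ(-5.106) = 0.7333 + 0.0000 = 0.7333.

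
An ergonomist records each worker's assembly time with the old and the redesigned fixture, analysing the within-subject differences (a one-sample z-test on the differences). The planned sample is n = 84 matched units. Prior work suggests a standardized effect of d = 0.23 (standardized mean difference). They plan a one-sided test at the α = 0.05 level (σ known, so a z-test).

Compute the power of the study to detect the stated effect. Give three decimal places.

Noncentrality parameter: δ = d·√n = 0.23 × √84 = 2.1080
One-sided α = 0.05 → critical value z_{0.05} = 1.645.
Power = P(Z > 1.645 − δ) = Φ(0.463) = 0.6784.

Power ≈ 0.678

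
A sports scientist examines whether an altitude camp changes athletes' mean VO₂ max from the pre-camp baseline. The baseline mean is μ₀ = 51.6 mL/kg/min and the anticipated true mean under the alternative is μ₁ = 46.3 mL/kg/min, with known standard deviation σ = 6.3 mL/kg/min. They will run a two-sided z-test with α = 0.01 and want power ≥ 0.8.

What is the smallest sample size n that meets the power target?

n = 17

Standardized effect: d = |μ₁ − μ₀| / σ = |46.3 − 51.6| / 6.3 = 0.8413
Set Φ(δ − 2.576) = 0.8; then δ − 2.576 = Φ⁻¹(0.8) = 0.842, giving δ = 3.417.
(Ignoring the negligible lower-tail rejection probability gives the usual closed-form inversion.)
δ = d·√n ⇒ n = (δ/d)² = (3.417 / 0.8413)² = 16.50.
Round up to the next whole unit.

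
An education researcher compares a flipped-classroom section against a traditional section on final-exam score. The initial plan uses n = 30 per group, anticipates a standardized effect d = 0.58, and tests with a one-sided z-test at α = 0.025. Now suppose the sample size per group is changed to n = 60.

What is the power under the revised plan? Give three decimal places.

Power ≈ 0.888

With n = 60 per group: δ = d·√(n/2) = 0.58 × √(60/2) = 3.1768. Critical value z_{0.025} = 1.960.
Revised power = Φ(δ − 1.960) = Φ(1.217) = 0.8882.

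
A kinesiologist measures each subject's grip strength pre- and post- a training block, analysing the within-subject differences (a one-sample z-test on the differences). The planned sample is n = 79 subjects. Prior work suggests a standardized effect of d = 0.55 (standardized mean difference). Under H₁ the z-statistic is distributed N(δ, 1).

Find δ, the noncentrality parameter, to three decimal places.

δ = d·√n = 0.55 × √79 = 4.8885

δ ≈ 4.889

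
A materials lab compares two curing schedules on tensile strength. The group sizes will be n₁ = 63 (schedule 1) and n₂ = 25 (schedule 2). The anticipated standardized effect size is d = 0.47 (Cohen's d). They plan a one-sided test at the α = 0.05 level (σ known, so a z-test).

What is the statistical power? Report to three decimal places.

Noncentrality parameter: δ = d / √(1/n₁ + 1/n₂) = 0.47 / √(1/63 + 1/25) = 1.9884
Critical value for a one-sided test at α = 0.05: z_α = 1.645.
Power = P(Z > 1.645 − δ) = Φ(0.344) = 0.6344.

Power ≈ 0.634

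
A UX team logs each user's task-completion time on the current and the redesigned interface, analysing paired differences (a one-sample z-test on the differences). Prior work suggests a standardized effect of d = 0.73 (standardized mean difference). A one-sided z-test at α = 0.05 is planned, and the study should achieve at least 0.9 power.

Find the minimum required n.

n = 17

For power 0.9 need Φ(δ − z_{0.05}) = 0.9, so δ = z_{0.05} + z_{0.10} = 1.645 + 1.282 = 2.926.
δ = d·√n ⇒ n = (δ/d)² = (2.926 / 0.73)² = 16.07.
Round up to the next whole unit.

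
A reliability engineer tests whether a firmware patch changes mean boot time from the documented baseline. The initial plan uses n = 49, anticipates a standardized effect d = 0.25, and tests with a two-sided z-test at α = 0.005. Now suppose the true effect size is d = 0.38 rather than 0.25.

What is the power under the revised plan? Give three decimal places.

With d = 0.38: δ = d·√n = 0.38 × √49 = 2.6600. Critical value z_{0.0025} = 2.807.
Revised power = Φ(δ − 2.807) + Φ(−δ − 2.807) = Φ(-0.147) + Φ(-5.467) = 0.4416 + 0.0000 = 0.4416.

Power ≈ 0.442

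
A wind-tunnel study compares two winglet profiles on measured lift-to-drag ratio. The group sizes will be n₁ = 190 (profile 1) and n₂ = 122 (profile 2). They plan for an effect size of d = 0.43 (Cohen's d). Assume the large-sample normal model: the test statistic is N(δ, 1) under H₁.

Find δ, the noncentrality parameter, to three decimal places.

δ ≈ 3.706

δ = d / √(1/n₁ + 1/n₂) = 0.43 / √(1/190 + 1/122) = 3.7064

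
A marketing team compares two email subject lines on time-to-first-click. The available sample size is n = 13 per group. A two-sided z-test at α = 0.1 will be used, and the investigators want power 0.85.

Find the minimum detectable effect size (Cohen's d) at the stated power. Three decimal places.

d ≈ 1.052

Need Φ(δ − 1.645) = 0.85, so δ = 1.645 + 1.036 = 2.681.
(The second rejection-region term Φ(−δ − z_{α/2}) is negligible and dropped.)
δ = d·√(n/2) ⇒ d = δ/√(n/2) = 2.681/√(13/2) = 1.0517.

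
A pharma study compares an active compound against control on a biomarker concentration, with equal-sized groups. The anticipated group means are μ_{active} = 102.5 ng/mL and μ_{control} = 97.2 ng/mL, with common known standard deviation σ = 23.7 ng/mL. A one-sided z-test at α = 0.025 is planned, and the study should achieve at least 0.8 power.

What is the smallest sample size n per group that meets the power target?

n = 314 per group

Standardized effect: d = |μ_{active} − μ_{control}| / σ = |102.5 − 97.2| / 23.7 = 0.2236
For power 0.8 need Φ(δ − z_{0.025}) = 0.8, so δ = z_{0.025} + z_{0.20} = 1.960 + 0.842 = 2.802.
δ = d·√(n/2) ⇒ n = 2(δ/d)² = 2 × (2.802 / 0.2236)² = 313.89.
Round up to the next whole unit.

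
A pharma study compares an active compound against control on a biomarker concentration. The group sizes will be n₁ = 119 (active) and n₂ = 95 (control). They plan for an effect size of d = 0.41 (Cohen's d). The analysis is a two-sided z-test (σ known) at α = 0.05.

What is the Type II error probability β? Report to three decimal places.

β ≈ 0.154

Noncentrality parameter: δ = d / √(1/n₁ + 1/n₂) = 0.41 / √(1/119 + 1/95) = 2.9800
Two-sided α = 0.05 → critical value z_{0.025} = 1.960.
Power = Φ(δ − 1.960) + Φ(−δ − 1.960) = Φ(1.020) + Φ(-4.940) = 0.8461 + 0.0000 = 0.8461.
Type II error: β = 1 − power = 1 − 0.8461 = 0.1539.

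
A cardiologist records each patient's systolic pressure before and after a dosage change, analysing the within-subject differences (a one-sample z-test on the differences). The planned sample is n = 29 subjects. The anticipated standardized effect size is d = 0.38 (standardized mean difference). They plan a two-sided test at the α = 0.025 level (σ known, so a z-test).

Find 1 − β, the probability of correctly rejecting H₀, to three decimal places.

Power ≈ 0.423

Noncentrality parameter: δ = d·√n = 0.38 × √29 = 2.0464
Two-sided α = 0.025 → critical value z_{0.0125} = 2.241.
Power = Φ(δ − 2.241) + Φ(−δ − 2.241) = Φ(-0.195) + Φ(-4.288) = 0.4227 + 0.0000 = 0.4227.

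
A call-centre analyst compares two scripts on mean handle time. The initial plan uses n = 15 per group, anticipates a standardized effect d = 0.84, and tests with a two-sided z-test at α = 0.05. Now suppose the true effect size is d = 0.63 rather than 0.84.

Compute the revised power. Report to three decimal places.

Power ≈ 0.407

With d = 0.63: δ = d·√(n/2) = 0.63 × √(15/2) = 1.7253. Critical value z_{0.025} = 1.960.
Revised power = Φ(δ − 1.960) + Φ(−δ − 1.960) = Φ(-0.235) + Φ(-3.685) = 0.4072 + 0.0001 = 0.4074.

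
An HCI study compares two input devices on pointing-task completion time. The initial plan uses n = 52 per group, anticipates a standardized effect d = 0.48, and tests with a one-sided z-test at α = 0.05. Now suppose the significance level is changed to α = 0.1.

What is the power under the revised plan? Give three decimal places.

δ = d·√(n/2) = 0.48 × √(52/2) = 2.4475 (unchanged). New critical value: z_{0.1} = 1.282.
Revised power = Φ(δ − 1.282) = Φ(1.166) = 0.8782.

Power ≈ 0.878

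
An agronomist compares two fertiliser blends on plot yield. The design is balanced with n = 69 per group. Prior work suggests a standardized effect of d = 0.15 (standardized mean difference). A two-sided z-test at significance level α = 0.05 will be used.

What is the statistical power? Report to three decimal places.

Power ≈ 0.143

Noncentrality parameter: δ = d·√(n/2) = 0.15 × √(69/2) = 0.8811
Two-sided α = 0.05 → critical value z_{0.025} = 1.960.
Power = Φ(δ − 1.960) + Φ(−δ − 1.960) = Φ(-1.079) + Φ(-2.841) = 0.1403 + 0.0022 = 0.1426.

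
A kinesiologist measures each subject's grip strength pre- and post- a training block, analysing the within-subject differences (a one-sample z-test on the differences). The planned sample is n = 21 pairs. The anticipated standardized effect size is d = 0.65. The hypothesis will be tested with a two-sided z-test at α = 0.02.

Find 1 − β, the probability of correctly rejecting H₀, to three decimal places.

Power ≈ 0.743

Noncentrality parameter: δ = d·√n = 0.65 × √21 = 2.9787
Critical value for a two-sided test at α = 0.02: z_{α/2} = 2.326.
Power = Φ(δ − 2.326) + Φ(−δ − 2.326) = Φ(0.652) + Φ(-5.305) = 0.7429 + 0.0000 = 0.7429.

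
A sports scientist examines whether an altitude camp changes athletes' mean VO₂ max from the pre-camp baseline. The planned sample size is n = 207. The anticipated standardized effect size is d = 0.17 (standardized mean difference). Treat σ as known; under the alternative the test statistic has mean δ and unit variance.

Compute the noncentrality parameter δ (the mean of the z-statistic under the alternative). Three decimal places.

δ ≈ 2.446

δ = d·√n = 0.17 × √207 = 2.4459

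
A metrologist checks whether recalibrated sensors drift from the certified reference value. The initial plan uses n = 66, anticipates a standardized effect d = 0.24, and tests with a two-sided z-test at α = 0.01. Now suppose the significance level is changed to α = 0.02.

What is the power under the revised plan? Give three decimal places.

Power ≈ 0.353

δ = d·√n = 0.24 × √66 = 1.9498 (unchanged). New critical value: z_{0.01} = 2.326.
Revised power = Φ(δ − 2.326) + Φ(−δ − 2.326) = Φ(-0.377) + Φ(-4.276) = 0.3532 + 0.0000 = 0.3533.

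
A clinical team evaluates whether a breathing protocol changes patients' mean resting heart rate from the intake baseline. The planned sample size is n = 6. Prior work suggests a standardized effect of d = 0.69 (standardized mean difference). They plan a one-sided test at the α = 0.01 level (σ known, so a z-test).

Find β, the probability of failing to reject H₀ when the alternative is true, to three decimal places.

Noncentrality parameter: δ = d·√n = 0.69 × √6 = 1.6901
Critical value for a one-sided test at α = 0.01: z_α = 2.326.
Power = Φ(δ − 2.326) = Φ(-0.636) = 0.2623.
Type II error: β = 1 − power = 1 − 0.2623 = 0.7377.

β ≈ 0.738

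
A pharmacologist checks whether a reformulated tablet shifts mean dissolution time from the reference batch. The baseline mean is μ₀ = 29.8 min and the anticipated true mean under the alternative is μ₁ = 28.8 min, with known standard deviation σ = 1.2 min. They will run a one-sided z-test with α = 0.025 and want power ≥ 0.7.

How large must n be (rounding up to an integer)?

n = 9

Standardized effect: d = |μ₁ − μ₀| / σ = |28.8 − 29.8| / 1.2 = 0.8333
Set Φ(δ − 1.960) = 0.7; then δ − 1.960 = Φ⁻¹(0.7) = 0.524, giving δ = 2.484.
δ = d·√n ⇒ n = (δ/d)² = (2.484 / 0.8333)² = 8.89.
Rounding up, n = 9.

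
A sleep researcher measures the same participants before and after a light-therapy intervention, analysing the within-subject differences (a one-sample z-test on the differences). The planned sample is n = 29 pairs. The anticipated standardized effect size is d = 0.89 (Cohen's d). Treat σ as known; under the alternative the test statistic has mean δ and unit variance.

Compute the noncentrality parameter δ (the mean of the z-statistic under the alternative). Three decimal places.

δ ≈ 4.793

δ = d·√n = 0.89 × √29 = 4.7928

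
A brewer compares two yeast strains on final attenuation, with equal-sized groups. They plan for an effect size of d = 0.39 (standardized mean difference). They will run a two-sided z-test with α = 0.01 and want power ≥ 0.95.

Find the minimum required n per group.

n = 235 per group

Set Φ(δ − 2.576) = 0.95; then δ − 2.576 = Φ⁻¹(0.95) = 1.645, giving δ = 4.221.
(The Φ(−δ − z_{α/2}) term is vanishingly small for δ > 0 and is dropped in the standard sample-size formula.)
δ = d·√(n/2) ⇒ n = 2(δ/d)² = 2 × (4.221 / 0.39)² = 234.24.
Round up to the next whole unit.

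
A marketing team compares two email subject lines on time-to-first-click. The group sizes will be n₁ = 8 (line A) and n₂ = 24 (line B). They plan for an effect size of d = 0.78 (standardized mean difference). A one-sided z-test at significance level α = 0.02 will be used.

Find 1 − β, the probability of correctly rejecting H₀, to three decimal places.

Noncentrality parameter: δ = d / √(1/n₁ + 1/n₂) = 0.78 / √(1/8 + 1/24) = 1.9106
One-sided α = 0.02 → critical value z_{0.02} = 2.054.
Power = P(Z > 2.054 − δ) = Φ(-0.143) = 0.4431.

Power ≈ 0.443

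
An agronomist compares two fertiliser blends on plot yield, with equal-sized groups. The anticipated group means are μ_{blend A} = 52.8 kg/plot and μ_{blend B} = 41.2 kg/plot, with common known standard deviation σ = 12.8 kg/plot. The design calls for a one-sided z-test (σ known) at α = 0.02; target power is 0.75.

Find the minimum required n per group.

n = 19 per group

Standardized effect: d = |μ_{blend A} − μ_{blend B}| / σ = |52.8 − 41.2| / 12.8 = 0.9062
Set Φ(δ − 2.054) = 0.75; then δ − 2.054 = Φ⁻¹(0.75) = 0.674, giving δ = 2.728.
δ = d·√(n/2) ⇒ n = 2(δ/d)² = 2 × (2.728 / 0.9062)² = 18.13.
Round up to the next whole unit.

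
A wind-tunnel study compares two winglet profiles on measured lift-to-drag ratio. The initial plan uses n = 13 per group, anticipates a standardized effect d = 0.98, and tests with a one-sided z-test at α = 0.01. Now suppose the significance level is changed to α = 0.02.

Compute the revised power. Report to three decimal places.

Power ≈ 0.672

δ = d·√(n/2) = 0.98 × √(13/2) = 2.4985 (unchanged). New critical value: z_{0.02} = 2.054.
Revised power = P(Z > 2.054 − δ) = Φ(0.445) = 0.6718.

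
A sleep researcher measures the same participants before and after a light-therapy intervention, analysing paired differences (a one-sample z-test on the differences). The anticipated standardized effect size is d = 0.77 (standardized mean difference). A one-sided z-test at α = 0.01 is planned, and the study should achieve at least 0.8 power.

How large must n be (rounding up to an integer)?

n = 17

Set Φ(δ − 2.326) = 0.8; then δ − 2.326 = Φ⁻¹(0.8) = 0.842, giving δ = 3.168.
δ = d·√n ⇒ n = (δ/d)² = (3.168 / 0.77)² = 16.93.
Rounding up, n = 17.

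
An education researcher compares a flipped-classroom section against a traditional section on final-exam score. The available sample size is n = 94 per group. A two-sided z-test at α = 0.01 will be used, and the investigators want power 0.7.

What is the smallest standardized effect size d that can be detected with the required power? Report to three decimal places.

d ≈ 0.452

Required noncentrality: δ = z_{0.005} + z_{0.30} = 2.576 + 0.524 = 3.100.
(Lower-tail contribution to power is negligible for δ > 0.)
δ = d·√(n/2) ⇒ d = δ/√(n/2) = 3.100/√(94/2) = 0.4522.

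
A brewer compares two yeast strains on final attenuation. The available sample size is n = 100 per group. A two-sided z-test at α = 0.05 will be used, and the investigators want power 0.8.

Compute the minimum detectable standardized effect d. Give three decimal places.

d ≈ 0.396

Need Φ(δ − 1.960) = 0.8, so δ = 1.960 + 0.842 = 2.802.
(The second rejection-region term Φ(−δ − z_{α/2}) is negligible and dropped.)
δ = d·√(n/2) ⇒ d = δ/√(n/2) = 2.802/√(100/2) = 0.3962.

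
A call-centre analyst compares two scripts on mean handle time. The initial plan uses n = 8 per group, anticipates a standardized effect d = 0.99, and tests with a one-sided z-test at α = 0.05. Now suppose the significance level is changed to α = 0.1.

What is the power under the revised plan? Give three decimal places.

Power ≈ 0.758

δ = d·√(n/2) = 0.99 × √(8/2) = 1.9800 (unchanged). New critical value: z_{0.1} = 1.282.
Revised power = P(Z > 1.282 − δ) = Φ(0.698) = 0.7576.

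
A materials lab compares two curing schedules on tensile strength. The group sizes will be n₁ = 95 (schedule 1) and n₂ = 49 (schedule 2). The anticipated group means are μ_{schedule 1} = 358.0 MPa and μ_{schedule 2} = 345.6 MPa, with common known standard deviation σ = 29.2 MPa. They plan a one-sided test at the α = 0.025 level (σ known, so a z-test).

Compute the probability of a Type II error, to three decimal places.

Standardized effect: d = |μ_{schedule 1} − μ_{schedule 2}| / σ = |358.0 − 345.6| / 29.2 = 0.4247
Noncentrality parameter: λ = d / √(1/n₁ + 1/n₂) = 0.4247 / √(1/95 + 1/49) = 2.4144
Critical value for a one-sided test at α = 0.025: z_α = 1.960.
Power = Φ(λ − 1.960) = Φ(0.454) = 0.6753.
Type II error: β = 1 − power = 1 − 0.6753 = 0.3247.

β ≈ 0.325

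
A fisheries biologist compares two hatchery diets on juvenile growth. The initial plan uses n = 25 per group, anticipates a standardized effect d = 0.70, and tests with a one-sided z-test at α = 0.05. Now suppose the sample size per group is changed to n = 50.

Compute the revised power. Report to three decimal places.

With n = 50 per group: δ = d·√(n/2) = 0.70 × √(50/2) = 3.5000. Critical value z_{0.05} = 1.645.
Revised power = Φ(δ − 1.645) = Φ(1.855) = 0.9682.

Power ≈ 0.968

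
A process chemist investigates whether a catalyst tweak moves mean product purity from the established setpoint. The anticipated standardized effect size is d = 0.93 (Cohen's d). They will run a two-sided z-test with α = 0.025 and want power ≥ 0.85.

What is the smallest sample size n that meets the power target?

n = 13

Set Φ(δ − 2.241) = 0.85; then δ − 2.241 = Φ⁻¹(0.85) = 1.036, giving δ = 3.278.
(For δ > 0 the lower-tail rejection region contributes negligibly to power, so the one-term inversion is standard.)
δ = d·√n ⇒ n = (δ/d)² = (3.278 / 0.93)² = 12.42.
Round up to the next whole unit.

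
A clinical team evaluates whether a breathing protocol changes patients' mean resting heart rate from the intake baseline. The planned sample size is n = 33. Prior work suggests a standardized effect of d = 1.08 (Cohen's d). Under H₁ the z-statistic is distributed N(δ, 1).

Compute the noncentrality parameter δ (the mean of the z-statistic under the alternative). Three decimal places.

δ ≈ 6.204

The noncentrality parameter scales effect size by the design's sample-size factor: δ = d·√n = 1.08 × √33 = 6.2041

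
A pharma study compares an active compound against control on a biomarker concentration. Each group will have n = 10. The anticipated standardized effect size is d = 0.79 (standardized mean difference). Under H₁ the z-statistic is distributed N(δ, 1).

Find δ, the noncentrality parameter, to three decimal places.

δ ≈ 1.766

δ = d·√(n/2) = 0.79 × √(10/2) = 1.7665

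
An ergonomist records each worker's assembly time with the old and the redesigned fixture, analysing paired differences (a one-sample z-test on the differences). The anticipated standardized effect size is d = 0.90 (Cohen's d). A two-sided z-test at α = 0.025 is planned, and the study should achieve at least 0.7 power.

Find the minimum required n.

Set Φ(δ − 2.241) = 0.7; then δ − 2.241 = Φ⁻¹(0.7) = 0.524, giving δ = 2.766.
(The Φ(−δ − z_{α/2}) term is vanishingly small for δ > 0 and is dropped in the standard sample-size formula.)
δ = d·√n ⇒ n = (δ/d)² = (2.766 / 0.90)² = 9.44.
Round up to the next whole unit.

n = 10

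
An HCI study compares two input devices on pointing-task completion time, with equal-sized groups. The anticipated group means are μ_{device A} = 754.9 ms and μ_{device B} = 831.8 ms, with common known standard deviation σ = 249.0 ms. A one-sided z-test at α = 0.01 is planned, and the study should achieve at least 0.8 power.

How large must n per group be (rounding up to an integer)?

n = 211 per group

Standardized effect: d = |μ_{device A} − μ_{device B}| / σ = |754.9 − 831.8| / 249.0 = 0.3088
For power 0.8 need Φ(δ − z_{0.01}) = 0.8, so δ = z_{0.01} + z_{0.20} = 2.326 + 0.842 = 3.168.
δ = d·√(n/2) ⇒ n = 2(δ/d)² = 2 × (3.168 / 0.3088)² = 210.44.
Rounding up, n = 211 per group.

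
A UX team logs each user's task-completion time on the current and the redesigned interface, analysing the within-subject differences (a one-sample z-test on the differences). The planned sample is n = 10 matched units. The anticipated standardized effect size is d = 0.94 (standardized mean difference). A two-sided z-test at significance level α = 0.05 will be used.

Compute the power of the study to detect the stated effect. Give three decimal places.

Power ≈ 0.844

Noncentrality parameter: δ = d·√n = 0.94 × √10 = 2.9725
Two-sided α = 0.05 → critical value z_{0.025} = 1.960.
Power = Φ(δ − 1.960) + Φ(−δ − 1.960) = Φ(1.013) + Φ(-4.933) = 0.8444 + 0.0000 = 0.8444.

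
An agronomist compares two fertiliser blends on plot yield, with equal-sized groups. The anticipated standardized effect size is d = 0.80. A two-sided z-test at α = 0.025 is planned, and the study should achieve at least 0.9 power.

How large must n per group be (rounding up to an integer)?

n = 39 per group

Set Φ(δ − 2.241) = 0.9; then δ − 2.241 = Φ⁻¹(0.9) = 1.282, giving δ = 3.523.
(The Φ(−δ − z_{α/2}) term is vanishingly small for δ > 0 and is dropped in the standard sample-size formula.)
δ = d·√(n/2) ⇒ n = 2(δ/d)² = 2 × (3.523 / 0.80)² = 38.79.
Rounding up, n = 39 per group.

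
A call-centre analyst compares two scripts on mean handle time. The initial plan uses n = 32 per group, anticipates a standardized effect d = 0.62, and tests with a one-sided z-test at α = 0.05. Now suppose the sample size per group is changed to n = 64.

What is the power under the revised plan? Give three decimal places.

With n = 64 per group: δ = d·√(n/2) = 0.62 × √(64/2) = 3.5072. Critical value z_{0.05} = 1.645.
Revised power = Φ(δ − 1.645) = Φ(1.862) = 0.9687.

Power ≈ 0.969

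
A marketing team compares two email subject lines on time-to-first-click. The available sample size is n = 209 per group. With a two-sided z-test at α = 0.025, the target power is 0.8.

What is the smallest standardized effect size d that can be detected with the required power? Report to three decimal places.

Required noncentrality: δ = z_{0.0125} + z_{0.20} = 2.241 + 0.842 = 3.083.
(Lower-tail contribution to power is negligible for δ > 0.)
δ = d·√(n/2) ⇒ d = δ/√(n/2) = 3.083/√(209/2) = 0.3016.

d ≈ 0.302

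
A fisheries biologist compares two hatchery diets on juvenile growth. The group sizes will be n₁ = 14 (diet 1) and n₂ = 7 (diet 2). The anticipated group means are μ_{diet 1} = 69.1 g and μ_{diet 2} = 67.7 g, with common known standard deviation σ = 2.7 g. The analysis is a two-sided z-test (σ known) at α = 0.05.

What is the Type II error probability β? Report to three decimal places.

β ≈ 0.798

Standardized effect: d = |μ_{diet 1} − μ_{diet 2}| / σ = |69.1 − 67.7| / 2.7 = 0.5185
Noncentrality parameter: δ = d / √(1/n₁ + 1/n₂) = 0.5185 / √(1/14 + 1/7) = 1.1201
Two-sided α = 0.05 → critical value z_{0.025} = 1.960.
Power = Φ(δ − 1.960) + Φ(−δ − 1.960) = Φ(-0.840) + Φ(-3.080) = 0.2005 + 0.0010 = 0.2015.
Type II error: β = 1 − power = 1 − 0.2015 = 0.7985.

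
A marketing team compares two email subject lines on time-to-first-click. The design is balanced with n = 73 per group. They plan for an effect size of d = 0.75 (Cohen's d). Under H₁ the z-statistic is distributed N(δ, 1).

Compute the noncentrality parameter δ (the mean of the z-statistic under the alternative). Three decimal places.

δ ≈ 4.531

δ = d·√(n/2) = 0.75 × √(73/2) = 4.5311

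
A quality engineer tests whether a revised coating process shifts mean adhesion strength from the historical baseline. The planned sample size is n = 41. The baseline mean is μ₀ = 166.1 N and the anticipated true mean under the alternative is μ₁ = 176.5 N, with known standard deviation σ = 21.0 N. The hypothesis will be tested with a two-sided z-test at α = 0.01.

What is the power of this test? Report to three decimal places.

Power ≈ 0.724

Standardized effect: d = |μ₁ − μ₀| / σ = |176.5 − 166.1| / 21.0 = 0.4952
Noncentrality parameter: δ = d·√n = 0.4952 × √41 = 3.1711
Critical value for a two-sided test at α = 0.01: z_{α/2} = 2.576.
Power = Φ(δ − 2.576) + Φ(−δ − 2.576) = Φ(0.595) + Φ(-5.747) = 0.7242 + 0.0000 = 0.7242.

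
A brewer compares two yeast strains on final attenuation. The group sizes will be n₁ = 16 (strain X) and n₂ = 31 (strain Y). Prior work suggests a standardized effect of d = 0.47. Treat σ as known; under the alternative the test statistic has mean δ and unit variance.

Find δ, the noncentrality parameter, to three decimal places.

The noncentrality parameter scales effect size by the design's sample-size factor: δ = d / √(1/n₁ + 1/n₂) = 0.47 / √(1/16 + 1/31) = 1.5268

δ ≈ 1.527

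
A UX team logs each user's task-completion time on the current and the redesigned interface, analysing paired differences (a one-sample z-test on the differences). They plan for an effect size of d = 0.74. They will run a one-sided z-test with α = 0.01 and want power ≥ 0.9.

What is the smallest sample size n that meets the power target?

n = 24

Set Φ(δ − 2.326) = 0.9; then δ − 2.326 = Φ⁻¹(0.9) = 1.282, giving δ = 3.608.
δ = d·√n ⇒ n = (δ/d)² = (3.608 / 0.74)² = 23.77.
Rounding up, n = 24.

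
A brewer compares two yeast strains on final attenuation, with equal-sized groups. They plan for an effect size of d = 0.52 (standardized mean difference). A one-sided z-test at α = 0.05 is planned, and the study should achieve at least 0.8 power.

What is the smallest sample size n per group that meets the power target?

Set Φ(δ − 1.645) = 0.8; then δ − 1.645 = Φ⁻¹(0.8) = 0.842, giving δ = 2.486.
δ = d·√(n/2) ⇒ n = 2(δ/d)² = 2 × (2.486 / 0.52)² = 45.73.
Rounding up, n = 46 per group.

n = 46 per group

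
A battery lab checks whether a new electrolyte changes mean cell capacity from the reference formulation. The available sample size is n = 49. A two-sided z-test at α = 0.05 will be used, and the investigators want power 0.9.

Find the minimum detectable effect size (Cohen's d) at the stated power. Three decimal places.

d ≈ 0.463

Need Φ(δ − 1.960) = 0.9, so δ = 1.960 + 1.282 = 3.242.
(Lower-tail contribution to power is negligible for δ > 0.)
δ = d·√n ⇒ d = δ/√n = 3.242/√49 = 0.4631.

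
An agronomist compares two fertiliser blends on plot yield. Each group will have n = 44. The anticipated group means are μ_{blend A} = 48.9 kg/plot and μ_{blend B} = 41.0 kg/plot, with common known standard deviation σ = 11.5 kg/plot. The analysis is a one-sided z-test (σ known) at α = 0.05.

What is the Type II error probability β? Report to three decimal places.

Standardized effect: d = |μ_{blend A} − μ_{blend B}| / σ = |48.9 − 41.0| / 11.5 = 0.6870
Noncentrality parameter: δ = d·√(n/2) = 0.6870 × √(44/2) = 3.2221
One-sided α = 0.05 → critical value z_{0.05} = 1.645.
Power = P(Z > 1.645 − δ) = Φ(1.577) = 0.9426.
Type II error: β = 1 − power = 1 − 0.9426 = 0.0574.

β ≈ 0.057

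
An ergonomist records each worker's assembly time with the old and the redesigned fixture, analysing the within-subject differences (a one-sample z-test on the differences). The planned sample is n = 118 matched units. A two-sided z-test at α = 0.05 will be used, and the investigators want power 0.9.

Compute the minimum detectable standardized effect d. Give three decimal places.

d ≈ 0.298

Need Φ(δ − 1.960) = 0.9, so δ = 1.960 + 1.282 = 3.242.
(Lower-tail contribution to power is negligible for δ > 0.)
δ = d·√n ⇒ d = δ/√n = 3.242/√118 = 0.2984.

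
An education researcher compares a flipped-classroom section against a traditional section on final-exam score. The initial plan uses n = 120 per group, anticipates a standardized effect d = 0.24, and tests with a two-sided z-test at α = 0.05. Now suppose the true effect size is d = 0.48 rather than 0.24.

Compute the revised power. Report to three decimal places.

With d = 0.48: δ = d·√(n/2) = 0.48 × √(120/2) = 3.7181. Critical value z_{0.025} = 1.960.
Revised power = Φ(δ − 1.960) + Φ(−δ − 1.960) = Φ(1.758) + Φ(-5.678) = 0.9606 + 0.0000 = 0.9606.

Power ≈ 0.961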